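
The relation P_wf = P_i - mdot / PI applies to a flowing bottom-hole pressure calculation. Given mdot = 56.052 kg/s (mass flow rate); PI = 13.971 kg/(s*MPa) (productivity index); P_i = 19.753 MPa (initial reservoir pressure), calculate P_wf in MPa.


P_wf = P_i - mdot / PI
P_wf = 19.753 - 56.052 / 13.971
P_wf = 15.741 MPa


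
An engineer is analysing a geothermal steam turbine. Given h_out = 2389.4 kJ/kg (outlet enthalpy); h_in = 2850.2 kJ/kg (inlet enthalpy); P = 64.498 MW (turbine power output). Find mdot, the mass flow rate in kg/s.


mdot = P * 1000 / (h_in - h_out)
mdot = 64.498 * 1000 / (2850.2 - 2389.4)
mdot = 139.97 kg/s


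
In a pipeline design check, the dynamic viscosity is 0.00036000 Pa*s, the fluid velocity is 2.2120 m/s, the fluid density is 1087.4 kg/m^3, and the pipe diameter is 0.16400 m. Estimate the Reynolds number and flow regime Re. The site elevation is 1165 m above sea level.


Step 1: Re = rho*vel*D/mu = 1087.4*2.212*0.164/0.00036 = 1.0958e+06
Step 2: Re = 1.0958e+06 > 4000, so flow is turbulent.
Re = 1.0958e+06 (turbulent)


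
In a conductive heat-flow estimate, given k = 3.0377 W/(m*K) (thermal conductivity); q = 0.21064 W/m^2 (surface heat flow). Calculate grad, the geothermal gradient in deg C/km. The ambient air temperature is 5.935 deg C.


grad = q * 1000 / k
grad = 0.21064 * 1000 / 3.0377
grad = 69.342 deg C/km


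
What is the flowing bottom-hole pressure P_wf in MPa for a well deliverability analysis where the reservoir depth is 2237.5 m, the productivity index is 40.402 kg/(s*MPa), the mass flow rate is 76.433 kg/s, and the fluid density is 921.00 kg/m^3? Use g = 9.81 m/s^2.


Step 1: P_i = rho*g*h/1e6 = 921.0*9.81*2237.5/1e6 = 20.21583 MPa
Step 2: P_wf = P_i - mdot/PI = 20.21583 - 76.433/40.402 = 18.324 MPa
P_wf = 18.324 MPa


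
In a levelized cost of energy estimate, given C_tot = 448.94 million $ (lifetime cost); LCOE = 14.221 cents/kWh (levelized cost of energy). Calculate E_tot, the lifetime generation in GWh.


E_tot = C_tot / LCOE * 100
E_tot = 448.94 / 14.221 * 100
E_tot = 3156.9 GWh


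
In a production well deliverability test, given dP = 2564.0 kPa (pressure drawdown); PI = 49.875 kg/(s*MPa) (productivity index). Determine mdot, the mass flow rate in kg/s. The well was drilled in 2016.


mdot = PI * dP / 1000
mdot = 49.875 * 2564.0 / 1000
mdot = 127.88 kg/s


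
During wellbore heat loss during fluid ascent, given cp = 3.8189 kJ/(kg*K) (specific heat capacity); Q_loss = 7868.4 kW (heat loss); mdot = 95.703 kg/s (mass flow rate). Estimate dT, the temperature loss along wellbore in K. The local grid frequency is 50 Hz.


dT = Q_loss / (mdot * cp)
dT = 7868.4 / (95.703 * 3.8189)
dT = 21.529 K


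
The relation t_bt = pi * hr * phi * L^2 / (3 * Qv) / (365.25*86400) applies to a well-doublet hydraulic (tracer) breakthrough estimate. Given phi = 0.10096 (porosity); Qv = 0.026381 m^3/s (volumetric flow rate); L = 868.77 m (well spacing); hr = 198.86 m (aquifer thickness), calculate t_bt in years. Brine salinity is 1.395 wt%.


t_bt = pi * hr * phi * L^2 / (3 * Qv) / (365.25*86400)
t_bt = pi * 198.86 * 0.10096 * 868.77^2 / (3 * 0.026381) / (365.25*86400)
t_bt = 19.061 years


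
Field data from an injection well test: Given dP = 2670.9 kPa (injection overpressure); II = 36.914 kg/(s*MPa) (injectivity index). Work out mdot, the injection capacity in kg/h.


mdot = II * dP / 1000
mdot = 36.914 * 2670.9 / 1000
mdot = 98.59360 kg/s
Convert: 98.59360 kg/s * 3600.0 = 3.5494e+05 kg/h
mdot = 3.5494e+05 kg/h


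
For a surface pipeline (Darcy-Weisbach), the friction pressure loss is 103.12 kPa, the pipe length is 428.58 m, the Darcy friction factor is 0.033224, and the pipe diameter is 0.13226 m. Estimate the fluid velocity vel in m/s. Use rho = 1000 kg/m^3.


vel = sqrt(dP*1000*2*D / (f*L*rho))
vel = sqrt(103.12*1000*2*0.13226 / (0.033224*428.58*1000))
vel = 1.3841 m/s


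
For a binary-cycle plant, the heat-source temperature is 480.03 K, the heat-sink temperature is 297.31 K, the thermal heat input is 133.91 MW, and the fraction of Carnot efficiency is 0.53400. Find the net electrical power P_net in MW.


Step 1: eta = (1 - Tc/Th)*f = (1 - 297.31/480.03)*0.534 = 0.2032633
Step 2: P_net = eta * Q_in = 0.2032633 * 133.91 = 27.219 MW
P_net = 27.219 MW


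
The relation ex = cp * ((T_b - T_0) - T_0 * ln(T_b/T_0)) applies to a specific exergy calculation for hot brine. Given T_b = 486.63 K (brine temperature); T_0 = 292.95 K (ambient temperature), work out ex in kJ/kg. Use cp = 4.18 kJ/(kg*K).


ex = cp * ((T_b - T_0) - T_0 * ln(T_b/T_0))
ex = 4.18 * ((486.63 - 292.95) - 292.95 * ln(486.63/292.95))
ex = 188.13 kJ/kg


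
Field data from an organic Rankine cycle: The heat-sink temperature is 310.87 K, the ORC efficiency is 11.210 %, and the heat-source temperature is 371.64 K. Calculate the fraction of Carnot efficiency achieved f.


f = (eta_orc/100) / (1 - Tc/Th)
f = (11.210/100) / (1 - 310.87/371.64)
f = 0.68555


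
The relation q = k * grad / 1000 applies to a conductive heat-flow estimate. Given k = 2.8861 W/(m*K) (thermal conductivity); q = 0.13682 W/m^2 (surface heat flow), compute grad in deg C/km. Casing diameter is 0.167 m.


grad = q * 1000 / k
grad = 0.13682 * 1000 / 2.8861
grad = 47.407 deg C/km


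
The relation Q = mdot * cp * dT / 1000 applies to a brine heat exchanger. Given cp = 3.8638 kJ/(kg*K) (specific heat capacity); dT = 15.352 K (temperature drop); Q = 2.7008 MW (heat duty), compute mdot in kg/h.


mdot = Q * 1000 / (cp * dT)
mdot = 2.7008 * 1000 / (3.8638 * 15.352)
mdot = 45.53159 kg/s
Convert: 45.53159 kg/s * 3600.0 = 1.6391e+05 kg/h
mdot = 1.6391e+05 kg/h


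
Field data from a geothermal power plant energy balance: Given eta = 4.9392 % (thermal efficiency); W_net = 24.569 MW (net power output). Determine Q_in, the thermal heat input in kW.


Q_in = W_net / (eta / 100)
Q_in = 24.569 / (4.9392 / 100)
Q_in = 497.4287 MW
Convert: 497.4287 MW * 1000.0 = 4.9743e+05 kW
Q_in = 4.9743e+05 kW


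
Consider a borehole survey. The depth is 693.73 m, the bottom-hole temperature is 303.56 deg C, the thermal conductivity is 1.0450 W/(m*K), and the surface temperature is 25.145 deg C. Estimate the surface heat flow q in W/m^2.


Step 1: grad = (T_d - T_surf)/d * 1000 = (303.56 - 25.145)/693.73 * 1000 = 401.3305 deg C/km
Step 2: q = k * grad / 1000 = 1.045 * 401.3305 / 1000 = 0.41939 W/m^2
q = 0.41939 W/m^2


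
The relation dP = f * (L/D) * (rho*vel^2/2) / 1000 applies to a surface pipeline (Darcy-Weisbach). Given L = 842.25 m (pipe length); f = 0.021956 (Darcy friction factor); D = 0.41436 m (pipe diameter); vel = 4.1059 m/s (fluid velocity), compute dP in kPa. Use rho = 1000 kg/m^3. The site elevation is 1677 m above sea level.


dP = f * (L/D) * (rho*vel^2/2) / 1000
dP = 0.021956 * (842.25/0.41436) * (1000*4.1059^2/2) / 1000
dP = 376.19 kPa


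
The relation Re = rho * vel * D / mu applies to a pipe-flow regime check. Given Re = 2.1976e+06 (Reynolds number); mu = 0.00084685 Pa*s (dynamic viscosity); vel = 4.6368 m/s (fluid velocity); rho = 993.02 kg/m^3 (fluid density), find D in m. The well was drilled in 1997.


D = Re * mu / (rho * vel)
D = 2.1976e+06 * 0.00084685 / (993.02 * 4.6368)
D = 0.40418 m


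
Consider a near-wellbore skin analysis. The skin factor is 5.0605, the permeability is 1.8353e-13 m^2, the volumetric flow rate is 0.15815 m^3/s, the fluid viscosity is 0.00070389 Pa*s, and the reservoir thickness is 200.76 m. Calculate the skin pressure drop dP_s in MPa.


dP_s = S * q * mu / (2*pi*k*hr) / 1000
dP_s = 5.0605 * 0.15815 * 0.00070389 / (2*pi*1.8353e-13*200.76) / 1000
dP_s = 2433.343 kPa
Convert: 2433.343 kPa * 0.001 = 2.4333 MPa
dP_s = 2.4333 MPa


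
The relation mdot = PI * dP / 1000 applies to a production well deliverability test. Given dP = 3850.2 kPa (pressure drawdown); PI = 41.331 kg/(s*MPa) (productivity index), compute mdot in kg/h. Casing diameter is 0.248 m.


mdot = PI * dP / 1000
mdot = 41.331 * 3850.2 / 1000
mdot = 159.1326 kg/s
Convert: 159.1326 kg/s * 3600.0 = 5.7288e+05 kg/h
mdot = 5.7288e+05 kg/h


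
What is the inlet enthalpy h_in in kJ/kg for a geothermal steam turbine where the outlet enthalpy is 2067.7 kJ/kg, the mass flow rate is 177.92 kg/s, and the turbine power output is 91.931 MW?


h_in = h_out + P * 1000 / mdot
h_in = 2067.7 + 91.931 * 1000 / 177.92
h_in = 2584.4 kJ/kg


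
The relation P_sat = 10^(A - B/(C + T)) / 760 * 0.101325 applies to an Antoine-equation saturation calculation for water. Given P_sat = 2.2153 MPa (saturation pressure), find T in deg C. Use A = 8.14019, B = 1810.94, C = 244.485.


T = B / (A - log10(P_sat * 760 / 0.101325)) - C
T = 1810.94 / (8.14019 - log10(2.2153 * 760 / 0.101325)) - 244.485
T = 217.53 deg C


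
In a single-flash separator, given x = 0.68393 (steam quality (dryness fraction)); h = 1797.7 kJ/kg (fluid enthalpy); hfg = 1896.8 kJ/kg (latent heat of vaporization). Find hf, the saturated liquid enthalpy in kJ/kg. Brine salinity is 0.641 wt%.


hf = h - x * hfg
hf = 1797.7 - 0.68393 * 1896.8
hf = 500.42 kJ/kg


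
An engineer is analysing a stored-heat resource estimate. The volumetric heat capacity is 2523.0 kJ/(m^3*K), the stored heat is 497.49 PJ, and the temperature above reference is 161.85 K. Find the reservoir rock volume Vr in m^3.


Vr = Q_s * 1e12 / (rhoc * dT)
Vr = 497.49 * 1e12 / (2523.0 * 161.85)
Vr = 1.2183e+09 m^3


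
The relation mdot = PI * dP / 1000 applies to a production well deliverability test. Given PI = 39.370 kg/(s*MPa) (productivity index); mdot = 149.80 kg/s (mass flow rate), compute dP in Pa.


dP = mdot * 1000 / PI
dP = 149.80 * 1000 / 39.370
dP = 3804.928 kPa
Convert: 3804.928 kPa * 1000.0 = 3.8049e+06 Pa
dP = 3.8049e+06 Pa


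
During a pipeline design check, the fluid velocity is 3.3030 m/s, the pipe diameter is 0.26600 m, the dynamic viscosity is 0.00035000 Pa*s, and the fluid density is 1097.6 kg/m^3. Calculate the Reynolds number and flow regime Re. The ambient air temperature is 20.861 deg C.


Step 1: Re = rho*vel*D/mu = 1097.6*3.303*0.266/0.00035 = 2.7553e+06
Step 2: Re = 2.7553e+06 > 4000, so flow is turbulent.
Re = 2.7553e+06 (turbulent)


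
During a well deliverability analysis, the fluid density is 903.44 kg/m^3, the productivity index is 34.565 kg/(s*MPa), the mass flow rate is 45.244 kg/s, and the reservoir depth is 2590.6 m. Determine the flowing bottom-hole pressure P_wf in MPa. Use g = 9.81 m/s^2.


Step 1: P_i = rho*g*h/1e6 = 903.44*9.81*2590.6/1e6 = 22.95983 MPa
Step 2: P_wf = P_i - mdot/PI = 22.95983 - 45.244/34.565 = 21.651 MPa
P_wf = 21.651 MPa


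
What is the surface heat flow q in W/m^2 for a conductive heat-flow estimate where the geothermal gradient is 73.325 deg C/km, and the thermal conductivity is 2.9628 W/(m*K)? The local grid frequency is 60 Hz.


q = k * grad / 1000
q = 2.9628 * 73.325 / 1000
q = 0.21725 W/m^2


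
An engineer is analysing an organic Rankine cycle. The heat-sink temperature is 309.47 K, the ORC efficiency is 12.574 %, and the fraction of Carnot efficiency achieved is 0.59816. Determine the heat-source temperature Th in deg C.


Th = Tc / (1 - (eta_orc/100)/f)
Th = 309.47 / (1 - (12.574/100)/0.59816)
Th = 391.8390 K
Convert to deg C: 391.8390 - 273.15 = 118.69 deg C
Th = 118.69 deg C


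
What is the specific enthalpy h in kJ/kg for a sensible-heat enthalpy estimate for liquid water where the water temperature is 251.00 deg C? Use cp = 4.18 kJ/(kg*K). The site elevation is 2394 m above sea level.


h = cp * T
h = 4.18 * 251.00
h = 1049.2 kJ/kg


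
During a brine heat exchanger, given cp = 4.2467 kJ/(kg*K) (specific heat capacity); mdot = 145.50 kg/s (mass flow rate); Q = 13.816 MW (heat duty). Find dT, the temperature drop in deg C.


dT = Q * 1000 / (mdot * cp)
dT = 13.816 * 1000 / (145.50 * 4.2467)
dT = 22.35979 K
Convert (temperature difference, 1 K = 1 deg C): 22.35979 K = 22.35979 deg C
dT = 22.360 deg C


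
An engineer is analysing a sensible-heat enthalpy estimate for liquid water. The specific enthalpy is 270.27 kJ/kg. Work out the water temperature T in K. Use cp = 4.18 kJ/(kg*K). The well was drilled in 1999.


T = h / cp
T = 270.27 / 4.18
T = 64.65789 deg C
Convert to K: 64.65789 + 273.15 = 337.81 K
T = 337.81 K


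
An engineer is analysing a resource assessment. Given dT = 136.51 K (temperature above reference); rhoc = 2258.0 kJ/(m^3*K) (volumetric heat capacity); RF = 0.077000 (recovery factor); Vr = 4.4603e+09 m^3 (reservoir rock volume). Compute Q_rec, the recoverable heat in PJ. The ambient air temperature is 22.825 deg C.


Step 1: Q_s = Vr*rhoc*dT/1e12 = 4.4603e+09*2258.0*136.51/1e12 = 1374.841 PJ
Step 2: Q_rec = Q_s * RF = 1374.841 * 0.077 = 105.86 PJ
Q_rec = 105.86 PJ


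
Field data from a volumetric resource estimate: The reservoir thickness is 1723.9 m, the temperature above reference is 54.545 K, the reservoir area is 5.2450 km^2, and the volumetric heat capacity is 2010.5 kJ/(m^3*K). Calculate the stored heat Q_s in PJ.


Step 1: Vr = A*1e6*hr = 5.245*1e6*1723.9 = 9.041856e+09 m^3
Step 2: Q_s = Vr*rhoc*dT/1e12 = 9.041856e+09*2010.5*54.545/1e12 = 991.55 PJ
Q_s = 991.55 PJ


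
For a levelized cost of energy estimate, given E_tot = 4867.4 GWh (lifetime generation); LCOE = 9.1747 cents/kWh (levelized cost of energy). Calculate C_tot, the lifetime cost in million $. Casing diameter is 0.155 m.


C_tot = LCOE / 100 * E_tot
C_tot = 9.1747 / 100 * 4867.4
C_tot = 446.57 million $


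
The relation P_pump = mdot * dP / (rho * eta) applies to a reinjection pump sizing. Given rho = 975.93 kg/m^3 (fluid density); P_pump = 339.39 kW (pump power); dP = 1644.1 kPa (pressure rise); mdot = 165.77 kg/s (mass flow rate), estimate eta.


eta = mdot * dP / (rho * P_pump)
eta = 165.77 * 1644.1 / (975.93 * 339.39)
eta = 0.82284


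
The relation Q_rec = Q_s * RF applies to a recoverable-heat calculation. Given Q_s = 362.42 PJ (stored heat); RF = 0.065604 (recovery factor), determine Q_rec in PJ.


Q_rec = Q_s * RF
Q_rec = 362.42 * 0.065604
Q_rec = 23.776 PJ


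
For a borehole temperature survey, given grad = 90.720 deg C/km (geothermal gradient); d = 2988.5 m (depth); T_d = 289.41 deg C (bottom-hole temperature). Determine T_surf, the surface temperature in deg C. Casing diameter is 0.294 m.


T_surf = T_d - grad * d / 1000
T_surf = 289.41 - 90.720 * 2988.5 / 1000
T_surf = 18.293 deg C


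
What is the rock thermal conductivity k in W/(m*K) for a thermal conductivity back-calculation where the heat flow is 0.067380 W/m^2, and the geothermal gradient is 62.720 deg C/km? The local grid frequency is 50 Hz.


k = q / (grad / 1000)
k = 0.067380 / (62.720 / 1000)
k = 1.0743 W/(m*K)


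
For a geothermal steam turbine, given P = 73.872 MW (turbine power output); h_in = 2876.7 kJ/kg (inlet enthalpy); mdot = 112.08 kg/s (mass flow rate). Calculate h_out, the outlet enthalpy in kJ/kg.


h_out = h_in - P * 1000 / mdot
h_out = 2876.7 - 73.872 * 1000 / 112.08
h_out = 2217.6 kJ/kg


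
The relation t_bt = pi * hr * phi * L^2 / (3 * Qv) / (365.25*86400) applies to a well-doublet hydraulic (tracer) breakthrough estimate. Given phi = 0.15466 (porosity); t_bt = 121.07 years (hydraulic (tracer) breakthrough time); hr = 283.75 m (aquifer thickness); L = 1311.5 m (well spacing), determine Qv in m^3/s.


Qv = pi*hr*phi*L^2 / (3*t_bt*365.25*86400)
Qv = pi*283.75*0.15466*1311.5^2 / (3*121.07*365.25*86400)
Qv = 0.020689 m^3/s


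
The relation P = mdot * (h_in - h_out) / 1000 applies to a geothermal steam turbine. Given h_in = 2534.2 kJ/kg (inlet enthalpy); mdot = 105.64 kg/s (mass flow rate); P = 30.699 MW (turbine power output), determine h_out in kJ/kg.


h_out = h_in - P * 1000 / mdot
h_out = 2534.2 - 30.699 * 1000 / 105.64
h_out = 2243.6 kJ/kg


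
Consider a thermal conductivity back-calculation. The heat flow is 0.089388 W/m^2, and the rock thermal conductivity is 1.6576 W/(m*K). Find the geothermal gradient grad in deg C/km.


grad = q / k * 1000
grad = 0.089388 / 1.6576 * 1000
grad = 53.926 deg C/km


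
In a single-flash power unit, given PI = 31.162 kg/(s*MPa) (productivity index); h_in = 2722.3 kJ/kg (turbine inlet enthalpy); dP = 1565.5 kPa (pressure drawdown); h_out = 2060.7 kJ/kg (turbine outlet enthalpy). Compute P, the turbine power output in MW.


Step 1: mdot = PI * dP / 1000 = 31.162 * 1565.5 / 1000 = 48.78411 kg/s
Step 2: P = mdot*(h_in - h_out)/1000 = 48.78411*(2722.3 - 2060.7)/1000 = 32.276 MW
P = 32.276 MW


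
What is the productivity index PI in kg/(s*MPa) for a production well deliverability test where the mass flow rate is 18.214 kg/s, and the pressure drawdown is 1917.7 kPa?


PI = mdot * 1000 / dP
PI = 18.214 * 1000 / 1917.7
PI = 9.4978 kg/(s*MPa)


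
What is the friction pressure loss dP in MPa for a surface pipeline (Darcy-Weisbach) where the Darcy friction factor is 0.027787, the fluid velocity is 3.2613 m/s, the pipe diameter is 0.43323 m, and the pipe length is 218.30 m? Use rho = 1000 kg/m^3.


dP = f * (L/D) * (rho*vel^2/2) / 1000
dP = 0.027787 * (218.30/0.43323) * (1000*3.2613^2/2) / 1000
dP = 74.46092 kPa
Convert: 74.46092 kPa * 0.001 = 0.074461 MPa
dP = 0.074461 MPa


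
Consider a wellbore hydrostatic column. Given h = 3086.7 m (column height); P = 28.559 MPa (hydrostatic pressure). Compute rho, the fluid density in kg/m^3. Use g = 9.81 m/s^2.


rho = P * 1e6 / (g * h)
rho = 28.559 * 1e6 / (9.81 * 3086.7)
rho = 943.15 kg/m^3


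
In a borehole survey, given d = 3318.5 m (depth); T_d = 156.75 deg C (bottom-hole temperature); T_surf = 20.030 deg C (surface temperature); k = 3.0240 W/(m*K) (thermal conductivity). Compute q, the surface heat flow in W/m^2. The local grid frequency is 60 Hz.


Step 1: grad = (T_d - T_surf)/d * 1000 = (156.75 - 20.03)/3318.5 * 1000 = 41.19934 deg C/km
Step 2: q = k * grad / 1000 = 3.024 * 41.19934 / 1000 = 0.12459 W/m^2
q = 0.12459 W/m^2


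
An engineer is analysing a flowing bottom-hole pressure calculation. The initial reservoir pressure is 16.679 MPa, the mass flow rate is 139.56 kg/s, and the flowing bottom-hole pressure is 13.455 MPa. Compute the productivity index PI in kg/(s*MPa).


PI = mdot / (P_i - P_wf)
PI = 139.56 / (16.679 - 13.455)
PI = 43.288 kg/(s*MPa)


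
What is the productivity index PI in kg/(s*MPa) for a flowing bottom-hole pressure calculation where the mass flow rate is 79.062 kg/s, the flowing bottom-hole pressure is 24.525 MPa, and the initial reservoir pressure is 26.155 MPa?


PI = mdot / (P_i - P_wf)
PI = 79.062 / (26.155 - 24.525)
PI = 48.504 kg/(s*MPa)


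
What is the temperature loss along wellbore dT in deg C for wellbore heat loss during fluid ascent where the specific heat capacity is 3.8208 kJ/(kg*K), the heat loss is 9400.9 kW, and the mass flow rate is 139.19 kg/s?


dT = Q_loss / (mdot * cp)
dT = 9400.9 / (139.19 * 3.8208)
dT = 17.67694 K
Convert (temperature difference, 1 K = 1 deg C): 17.67694 K = 17.67694 deg C
dT = 17.677 deg C


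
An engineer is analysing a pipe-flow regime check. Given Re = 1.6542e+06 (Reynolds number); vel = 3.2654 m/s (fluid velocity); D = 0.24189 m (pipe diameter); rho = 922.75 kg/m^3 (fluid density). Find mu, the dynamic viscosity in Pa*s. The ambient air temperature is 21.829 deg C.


mu = rho * vel * D / Re
mu = 922.75 * 3.2654 * 0.24189 / 1.6542e+06
mu = 0.00044061 Pa*s


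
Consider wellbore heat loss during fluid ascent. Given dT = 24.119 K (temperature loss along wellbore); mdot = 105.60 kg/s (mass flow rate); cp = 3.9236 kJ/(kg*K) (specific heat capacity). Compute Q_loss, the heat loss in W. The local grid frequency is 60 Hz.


Q_loss = mdot * cp * dT
Q_loss = 105.60 * 3.9236 * 24.119
Q_loss = 9993.277 kW
Convert: 9993.277 kW * 1000.0 = 9.9933e+06 W
Q_loss = 9.9933e+06 W


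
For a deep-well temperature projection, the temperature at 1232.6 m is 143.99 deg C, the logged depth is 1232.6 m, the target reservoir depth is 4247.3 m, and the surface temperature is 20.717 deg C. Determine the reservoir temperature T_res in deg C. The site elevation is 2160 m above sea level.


Step 1: grad = (T_d1 - T_surf)/d1 * 1000 = (143.99 - 20.717)/1232.6 * 1000 = 100.0105 deg C/km
Step 2: T_res = T_surf + grad*d2/1000 = 20.717 + 100.0105*4247.3/1000 = 445.49 deg C
T_res = 445.49 deg C


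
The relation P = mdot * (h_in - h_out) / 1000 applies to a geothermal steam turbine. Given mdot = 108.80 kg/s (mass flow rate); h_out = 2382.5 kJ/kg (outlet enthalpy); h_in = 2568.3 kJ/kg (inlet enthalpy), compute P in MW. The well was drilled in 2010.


P = mdot * (h_in - h_out) / 1000
P = 108.80 * (2568.3 - 2382.5) / 1000
P = 20.215 MW


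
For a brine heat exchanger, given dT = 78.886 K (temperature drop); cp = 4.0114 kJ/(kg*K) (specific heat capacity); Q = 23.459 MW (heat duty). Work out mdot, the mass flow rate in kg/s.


mdot = Q * 1000 / (cp * dT)
mdot = 23.459 * 1000 / (4.0114 * 78.886)
mdot = 74.133 kg/s


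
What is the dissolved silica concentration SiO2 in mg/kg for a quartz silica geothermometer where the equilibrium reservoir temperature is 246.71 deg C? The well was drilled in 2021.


SiO2 = 10^(5.19 - 1309/(T_eq + 273.15))
SiO2 = 10^(5.19 - 1309/(246.71 + 273.15))
SiO2 = 469.91 mg/kg


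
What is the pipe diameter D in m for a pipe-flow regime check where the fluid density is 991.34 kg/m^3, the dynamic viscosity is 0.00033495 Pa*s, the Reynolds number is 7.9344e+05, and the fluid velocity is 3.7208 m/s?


D = Re * mu / (rho * vel)
D = 7.9344e+05 * 0.00033495 / (991.34 * 3.7208)
D = 0.072050 m


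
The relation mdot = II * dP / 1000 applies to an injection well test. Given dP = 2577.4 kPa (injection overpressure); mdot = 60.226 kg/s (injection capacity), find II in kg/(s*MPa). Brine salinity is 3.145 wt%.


II = mdot * 1000 / dP
II = 60.226 * 1000 / 2577.4
II = 23.367 kg/(s*MPa)


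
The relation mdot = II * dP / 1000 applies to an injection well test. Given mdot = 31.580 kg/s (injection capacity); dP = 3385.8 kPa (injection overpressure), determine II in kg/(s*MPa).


II = mdot * 1000 / dP
II = 31.580 * 1000 / 3385.8
II = 9.3272 kg/(s*MPa)


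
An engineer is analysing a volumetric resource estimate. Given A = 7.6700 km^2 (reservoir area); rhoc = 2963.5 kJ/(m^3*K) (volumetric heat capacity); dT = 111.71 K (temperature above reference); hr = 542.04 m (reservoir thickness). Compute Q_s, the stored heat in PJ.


Step 1: Vr = A*1e6*hr = 7.67*1e6*542.04 = 4.157447e+09 m^3
Step 2: Q_s = Vr*rhoc*dT/1e12 = 4.157447e+09*2963.5*111.71/1e12 = 1376.3 PJ
Q_s = 1376.3 PJ


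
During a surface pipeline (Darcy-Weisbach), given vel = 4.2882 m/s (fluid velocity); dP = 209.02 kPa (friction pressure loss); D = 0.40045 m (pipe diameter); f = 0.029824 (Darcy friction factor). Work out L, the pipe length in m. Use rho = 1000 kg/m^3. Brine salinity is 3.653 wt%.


L = dP*1000*D / (f*rho*vel^2/2)
L = 209.02*1000*0.40045 / (0.029824*1000*4.2882^2/2)
L = 305.25 m


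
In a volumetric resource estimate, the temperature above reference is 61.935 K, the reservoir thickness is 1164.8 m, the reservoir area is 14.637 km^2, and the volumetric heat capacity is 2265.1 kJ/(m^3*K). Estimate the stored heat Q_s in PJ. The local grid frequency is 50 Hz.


Step 1: Vr = A*1e6*hr = 14.637*1e6*1164.8 = 1.704918e+10 m^3
Step 2: Q_s = Vr*rhoc*dT/1e12 = 1.704918e+10*2265.1*61.935/1e12 = 2391.8 PJ
Q_s = 2391.8 PJ


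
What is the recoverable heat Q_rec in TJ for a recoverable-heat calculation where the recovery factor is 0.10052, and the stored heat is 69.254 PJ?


Q_rec = Q_s * RF
Q_rec = 69.254 * 0.10052
Q_rec = 6.961412 PJ
Convert: 6.961412 PJ * 1000.0 = 6961.4 TJ
Q_rec = 6961.4 TJ


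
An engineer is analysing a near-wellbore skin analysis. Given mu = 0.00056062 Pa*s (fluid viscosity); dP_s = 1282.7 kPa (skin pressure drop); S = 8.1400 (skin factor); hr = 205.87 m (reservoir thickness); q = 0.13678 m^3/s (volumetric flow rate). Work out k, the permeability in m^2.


k = S*q*mu / (2*pi*dP_s*1000*hr)
k = 8.1400*0.13678*0.00056062 / (2*pi*1282.7*1000*205.87)
k = 3.7620e-13 m^2


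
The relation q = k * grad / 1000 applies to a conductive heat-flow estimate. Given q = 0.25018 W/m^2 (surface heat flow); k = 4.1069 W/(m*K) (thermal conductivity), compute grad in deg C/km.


grad = q * 1000 / k
grad = 0.25018 * 1000 / 4.1069
grad = 60.917 deg C/km


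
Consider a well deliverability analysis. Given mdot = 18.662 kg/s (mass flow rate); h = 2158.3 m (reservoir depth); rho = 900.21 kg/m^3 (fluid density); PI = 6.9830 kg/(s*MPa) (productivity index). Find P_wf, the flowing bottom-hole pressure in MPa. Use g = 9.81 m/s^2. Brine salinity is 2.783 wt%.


Step 1: P_i = rho*g*h/1e6 = 900.21*9.81*2158.3/1e6 = 19.06008 MPa
Step 2: P_wf = P_i - mdot/PI = 19.06008 - 18.662/6.983 = 16.388 MPa
P_wf = 16.388 MPa


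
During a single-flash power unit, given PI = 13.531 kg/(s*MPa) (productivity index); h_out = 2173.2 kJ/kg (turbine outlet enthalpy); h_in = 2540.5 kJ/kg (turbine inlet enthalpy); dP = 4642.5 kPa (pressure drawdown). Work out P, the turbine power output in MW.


Step 1: mdot = PI * dP / 1000 = 13.531 * 4642.5 / 1000 = 62.81767 kg/s
Step 2: P = mdot*(h_in - h_out)/1000 = 62.81767*(2540.5 - 2173.2)/1000 = 23.073 MW
P = 23.073 MW


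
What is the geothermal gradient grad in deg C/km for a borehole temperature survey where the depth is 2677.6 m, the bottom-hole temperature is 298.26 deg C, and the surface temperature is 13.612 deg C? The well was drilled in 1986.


grad = (T_d - T_surf) / d * 1000
grad = (298.26 - 13.612) / 2677.6 * 1000
grad = 106.31 deg C/km


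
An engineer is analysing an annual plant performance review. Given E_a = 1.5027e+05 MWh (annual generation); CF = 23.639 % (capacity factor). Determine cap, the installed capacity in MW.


cap = E_a / (CF/100 * 8760)
cap = 1.5027e+05 / (23.639/100 * 8760)
cap = 72.567 MW


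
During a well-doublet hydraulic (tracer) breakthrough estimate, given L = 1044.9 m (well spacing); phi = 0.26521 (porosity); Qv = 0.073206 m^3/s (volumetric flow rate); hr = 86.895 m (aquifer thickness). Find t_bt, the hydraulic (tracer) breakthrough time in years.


t_bt = pi * hr * phi * L^2 / (3 * Qv) / (365.25*86400)
t_bt = pi * 86.895 * 0.26521 * 1044.9^2 / (3 * 0.073206) / (365.25*86400)
t_bt = 11.405 years


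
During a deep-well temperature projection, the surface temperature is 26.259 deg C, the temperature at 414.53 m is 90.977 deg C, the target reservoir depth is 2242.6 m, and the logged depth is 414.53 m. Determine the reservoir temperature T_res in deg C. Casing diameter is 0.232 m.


Step 1: grad = (T_d1 - T_surf)/d1 * 1000 = (90.977 - 26.259)/414.53 * 1000 = 156.1238 deg C/km
Step 2: T_res = T_surf + grad*d2/1000 = 26.259 + 156.1238*2242.6/1000 = 376.38 deg C
T_res = 376.38 deg C


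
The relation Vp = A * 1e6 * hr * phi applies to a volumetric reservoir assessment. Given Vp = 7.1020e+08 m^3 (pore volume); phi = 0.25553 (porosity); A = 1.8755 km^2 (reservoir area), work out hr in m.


hr = Vp / (A * 1e6 * phi)
hr = 7.1020e+08 / (1.8755 * 1e6 * 0.25553)
hr = 1481.9 m


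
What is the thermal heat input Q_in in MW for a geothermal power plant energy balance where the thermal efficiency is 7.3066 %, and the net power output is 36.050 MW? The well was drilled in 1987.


Q_in = W_net / (eta / 100)
Q_in = 36.050 / (7.3066 / 100)
Q_in = 493.39 MW


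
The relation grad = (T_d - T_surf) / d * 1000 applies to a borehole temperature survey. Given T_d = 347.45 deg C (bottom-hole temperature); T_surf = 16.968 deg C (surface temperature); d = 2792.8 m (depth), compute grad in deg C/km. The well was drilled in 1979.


grad = (T_d - T_surf) / d * 1000
grad = (347.45 - 16.968) / 2792.8 * 1000
grad = 118.33 deg C/km


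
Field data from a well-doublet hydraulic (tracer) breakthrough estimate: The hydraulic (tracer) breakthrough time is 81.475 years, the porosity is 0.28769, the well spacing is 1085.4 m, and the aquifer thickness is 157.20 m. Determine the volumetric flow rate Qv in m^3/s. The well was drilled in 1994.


Qv = pi*hr*phi*L^2 / (3*t_bt*365.25*86400)
Qv = pi*157.20*0.28769*1085.4^2 / (3*81.475*365.25*86400)
Qv = 0.021700 m^3/s


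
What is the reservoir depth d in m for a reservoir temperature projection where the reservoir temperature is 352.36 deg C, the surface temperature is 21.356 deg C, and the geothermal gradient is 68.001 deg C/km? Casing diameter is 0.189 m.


d = (T_res - T_surf) / grad * 1000
d = (352.36 - 21.356) / 68.001 * 1000
d = 4867.6 m


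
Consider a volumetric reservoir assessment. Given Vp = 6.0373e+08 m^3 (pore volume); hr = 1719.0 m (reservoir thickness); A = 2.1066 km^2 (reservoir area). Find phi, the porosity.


phi = Vp / (A * 1e6 * hr)
phi = 6.0373e+08 / (2.1066 * 1e6 * 1719.0)
phi = 0.16672


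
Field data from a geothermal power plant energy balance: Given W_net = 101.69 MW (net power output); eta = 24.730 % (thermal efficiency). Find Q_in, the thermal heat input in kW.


Q_in = W_net / (eta / 100)
Q_in = 101.69 / (24.730 / 100)
Q_in = 411.2010 MW
Convert: 411.2010 MW * 1000.0 = 4.1120e+05 kW
Q_in = 4.1120e+05 kW


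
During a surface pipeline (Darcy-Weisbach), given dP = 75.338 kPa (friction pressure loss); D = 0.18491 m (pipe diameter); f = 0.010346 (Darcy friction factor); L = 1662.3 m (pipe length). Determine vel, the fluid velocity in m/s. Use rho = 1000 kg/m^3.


vel = sqrt(dP*1000*2*D / (f*L*rho))
vel = sqrt(75.338*1000*2*0.18491 / (0.010346*1662.3*1000))
vel = 1.2728 m/s


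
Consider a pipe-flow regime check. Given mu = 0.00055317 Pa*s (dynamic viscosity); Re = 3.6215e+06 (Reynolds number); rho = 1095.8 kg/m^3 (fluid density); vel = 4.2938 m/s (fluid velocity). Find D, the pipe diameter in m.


D = Re * mu / (rho * vel)
D = 3.6215e+06 * 0.00055317 / (1095.8 * 4.2938)
D = 0.42577 m


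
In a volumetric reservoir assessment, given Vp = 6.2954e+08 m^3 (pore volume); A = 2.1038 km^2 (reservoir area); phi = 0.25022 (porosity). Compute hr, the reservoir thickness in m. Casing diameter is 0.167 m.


hr = Vp / (A * 1e6 * phi)
hr = 6.2954e+08 / (2.1038 * 1e6 * 0.25022)
hr = 1195.9 m


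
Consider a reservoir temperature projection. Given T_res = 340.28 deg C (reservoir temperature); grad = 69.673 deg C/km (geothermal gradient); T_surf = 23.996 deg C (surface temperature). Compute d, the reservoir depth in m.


d = (T_res - T_surf) / grad * 1000
d = (340.28 - 23.996) / 69.673 * 1000
d = 4539.5 m


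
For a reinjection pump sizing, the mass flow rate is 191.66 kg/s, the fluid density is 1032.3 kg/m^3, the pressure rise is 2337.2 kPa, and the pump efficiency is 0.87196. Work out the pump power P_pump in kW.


P_pump = mdot * dP / (rho * eta)
P_pump = 191.66 * 2337.2 / (1032.3 * 0.87196)
P_pump = 497.65 kW


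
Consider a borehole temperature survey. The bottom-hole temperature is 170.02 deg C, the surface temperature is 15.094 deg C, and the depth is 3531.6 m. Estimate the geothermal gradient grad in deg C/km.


grad = (T_d - T_surf) / d * 1000
grad = (170.02 - 15.094) / 3531.6 * 1000
grad = 43.869 deg C/km


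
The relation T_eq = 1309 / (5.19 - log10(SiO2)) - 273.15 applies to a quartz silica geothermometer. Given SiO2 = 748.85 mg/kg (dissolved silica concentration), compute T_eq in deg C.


T_eq = 1309 / (5.19 - log10(SiO2)) - 273.15
T_eq = 1309 / (5.19 - log10(748.85)) - 273.15
T_eq = 292.14 deg C


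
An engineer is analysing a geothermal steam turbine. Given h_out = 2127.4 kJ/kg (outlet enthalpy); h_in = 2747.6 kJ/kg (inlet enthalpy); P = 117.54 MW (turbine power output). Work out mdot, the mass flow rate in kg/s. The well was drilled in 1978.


mdot = P * 1000 / (h_in - h_out)
mdot = 117.54 * 1000 / (2747.6 - 2127.4)
mdot = 189.52 kg/s


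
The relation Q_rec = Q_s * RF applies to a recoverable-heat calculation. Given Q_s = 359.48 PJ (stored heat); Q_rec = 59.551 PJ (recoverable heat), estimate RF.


RF = Q_rec / Q_s
RF = 59.551 / 359.48
RF = 0.16566


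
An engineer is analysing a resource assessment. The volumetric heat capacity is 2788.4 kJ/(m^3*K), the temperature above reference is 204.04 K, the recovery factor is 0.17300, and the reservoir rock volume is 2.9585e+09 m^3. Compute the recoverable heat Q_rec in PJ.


Step 1: Q_s = Vr*rhoc*dT/1e12 = 2.9585e+09*2788.4*204.04/1e12 = 1683.224 PJ
Step 2: Q_rec = Q_s * RF = 1683.224 * 0.173 = 291.20 PJ
Q_rec = 291.20 PJ


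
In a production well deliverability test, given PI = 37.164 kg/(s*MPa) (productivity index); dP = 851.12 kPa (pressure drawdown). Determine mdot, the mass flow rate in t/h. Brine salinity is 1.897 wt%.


mdot = PI * dP / 1000
mdot = 37.164 * 851.12 / 1000
mdot = 31.63102 kg/s
Convert: 31.63102 kg/s * 3.6 = 113.87 t/h
mdot = 113.87 t/h


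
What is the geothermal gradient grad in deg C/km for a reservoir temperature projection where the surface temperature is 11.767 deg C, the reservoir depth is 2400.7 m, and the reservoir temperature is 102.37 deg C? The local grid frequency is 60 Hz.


grad = (T_res - T_surf) / d * 1000
grad = (102.37 - 11.767) / 2400.7 * 1000
grad = 37.740 deg C/km


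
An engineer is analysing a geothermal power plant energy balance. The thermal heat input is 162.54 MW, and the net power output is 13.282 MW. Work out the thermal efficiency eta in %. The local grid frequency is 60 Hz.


eta = W_net / Q_in * 100
eta = 13.282 / 162.54 * 100
eta = 8.1715 %


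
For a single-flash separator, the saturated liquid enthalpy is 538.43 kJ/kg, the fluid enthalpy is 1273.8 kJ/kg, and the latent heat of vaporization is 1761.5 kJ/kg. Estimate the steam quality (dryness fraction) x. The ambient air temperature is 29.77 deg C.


x = (h - hf) / hfg
x = (1273.8 - 538.43) / 1761.5
x = 0.41747


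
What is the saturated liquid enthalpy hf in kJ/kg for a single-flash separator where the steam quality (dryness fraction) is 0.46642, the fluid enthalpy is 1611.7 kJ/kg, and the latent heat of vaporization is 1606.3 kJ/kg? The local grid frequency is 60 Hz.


hf = h - x * hfg
hf = 1611.7 - 0.46642 * 1606.3
hf = 862.49 kJ/kg


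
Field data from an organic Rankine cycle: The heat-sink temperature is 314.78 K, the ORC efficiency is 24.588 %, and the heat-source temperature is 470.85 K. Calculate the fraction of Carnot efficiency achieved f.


f = (eta_orc/100) / (1 - Tc/Th)
f = (24.588/100) / (1 - 314.78/470.85)
f = 0.74180


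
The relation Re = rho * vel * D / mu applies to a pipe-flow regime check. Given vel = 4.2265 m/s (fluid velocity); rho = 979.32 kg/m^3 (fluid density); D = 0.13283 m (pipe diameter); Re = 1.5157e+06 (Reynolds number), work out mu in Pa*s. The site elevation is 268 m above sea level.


mu = rho * vel * D / Re
mu = 979.32 * 4.2265 * 0.13283 / 1.5157e+06
mu = 0.00036273 Pa*s


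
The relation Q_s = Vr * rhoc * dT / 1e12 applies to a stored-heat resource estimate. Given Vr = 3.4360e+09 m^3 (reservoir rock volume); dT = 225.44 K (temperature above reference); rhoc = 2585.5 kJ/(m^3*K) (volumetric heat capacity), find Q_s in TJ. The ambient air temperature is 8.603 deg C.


Q_s = Vr * rhoc * dT / 1e12
Q_s = 3.4360e+09 * 2585.5 * 225.44 / 1e12
Q_s = 2002.759 PJ
Convert: 2002.759 PJ * 1000.0 = 2.0028e+06 TJ
Q_s = 2.0028e+06 TJ


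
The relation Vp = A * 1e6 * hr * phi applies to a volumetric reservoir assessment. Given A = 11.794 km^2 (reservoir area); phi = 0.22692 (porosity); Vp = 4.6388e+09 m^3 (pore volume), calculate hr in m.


hr = Vp / (A * 1e6 * phi)
hr = 4.6388e+09 / (11.794 * 1e6 * 0.22692)
hr = 1733.3 m


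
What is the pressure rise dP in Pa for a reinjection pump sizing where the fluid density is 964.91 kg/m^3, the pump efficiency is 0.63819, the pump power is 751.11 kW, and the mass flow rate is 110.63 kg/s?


dP = P_pump * rho * eta / mdot
dP = 751.11 * 964.91 * 0.63819 / 110.63
dP = 4180.877 kPa
Convert: 4180.877 kPa * 1000.0 = 4.1809e+06 Pa
dP = 4.1809e+06 Pa


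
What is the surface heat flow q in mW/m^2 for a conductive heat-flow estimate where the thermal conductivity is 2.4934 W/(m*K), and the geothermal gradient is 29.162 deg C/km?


q = k * grad / 1000
q = 2.4934 * 29.162 / 1000
q = 0.07271253 W/m^2
Convert: 0.07271253 W/m^2 * 1000.0 = 72.713 mW/m^2
q = 72.713 mW/m^2


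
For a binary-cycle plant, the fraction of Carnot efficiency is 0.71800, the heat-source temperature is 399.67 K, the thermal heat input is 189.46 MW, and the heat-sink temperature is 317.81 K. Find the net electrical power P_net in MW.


Step 1: eta = (1 - Tc/Th)*f = (1 - 317.81/399.67)*0.718 = 0.1470600
Step 2: P_net = eta * Q_in = 0.1470600 * 189.46 = 27.862 MW
P_net = 27.862 MW


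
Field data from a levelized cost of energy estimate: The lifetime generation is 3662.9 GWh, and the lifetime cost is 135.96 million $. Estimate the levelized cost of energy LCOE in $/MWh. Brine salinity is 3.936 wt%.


LCOE = C_tot / E_tot * 100
LCOE = 135.96 / 3662.9 * 100
LCOE = 3.711813 cents/kWh
Convert: 3.711813 cents/kWh * 10.0 = 37.118 $/MWh
LCOE = 37.118 $/MWh


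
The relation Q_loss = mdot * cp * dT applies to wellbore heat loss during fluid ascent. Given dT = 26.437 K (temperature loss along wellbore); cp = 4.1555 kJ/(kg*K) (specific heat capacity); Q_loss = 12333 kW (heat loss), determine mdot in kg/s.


mdot = Q_loss / (cp * dT)
mdot = 12333 / (4.1555 * 26.437)
mdot = 112.26 kg/s


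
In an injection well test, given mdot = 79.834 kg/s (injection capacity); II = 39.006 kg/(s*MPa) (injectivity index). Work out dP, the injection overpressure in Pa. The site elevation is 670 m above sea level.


dP = mdot * 1000 / II
dP = 79.834 * 1000 / 39.006
dP = 2046.711 kPa
Convert: 2046.711 kPa * 1000.0 = 2.0467e+06 Pa
dP = 2.0467e+06 Pa


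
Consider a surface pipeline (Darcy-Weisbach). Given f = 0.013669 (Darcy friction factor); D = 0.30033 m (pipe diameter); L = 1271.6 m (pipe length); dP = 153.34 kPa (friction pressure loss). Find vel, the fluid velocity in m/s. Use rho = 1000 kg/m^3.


vel = sqrt(dP*1000*2*D / (f*L*rho))
vel = sqrt(153.34*1000*2*0.30033 / (0.013669*1271.6*1000))
vel = 2.3020 m/s


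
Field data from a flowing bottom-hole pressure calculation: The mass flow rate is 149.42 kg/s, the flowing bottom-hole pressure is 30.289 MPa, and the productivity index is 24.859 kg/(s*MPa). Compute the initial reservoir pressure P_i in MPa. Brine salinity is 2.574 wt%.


P_i = P_wf + mdot / PI
P_i = 30.289 + 149.42 / 24.859
P_i = 36.300 MPa


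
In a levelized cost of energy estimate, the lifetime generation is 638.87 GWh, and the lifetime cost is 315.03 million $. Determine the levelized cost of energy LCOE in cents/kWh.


LCOE = C_tot / E_tot * 100
LCOE = 315.03 / 638.87 * 100
LCOE = 49.311 cents/kWh


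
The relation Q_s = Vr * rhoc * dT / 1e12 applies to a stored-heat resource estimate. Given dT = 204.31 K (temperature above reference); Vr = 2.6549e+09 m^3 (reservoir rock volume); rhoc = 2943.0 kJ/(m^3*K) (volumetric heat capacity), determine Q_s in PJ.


Q_s = Vr * rhoc * dT / 1e12
Q_s = 2.6549e+09 * 2943.0 * 204.31 / 1e12
Q_s = 1596.3 PJ


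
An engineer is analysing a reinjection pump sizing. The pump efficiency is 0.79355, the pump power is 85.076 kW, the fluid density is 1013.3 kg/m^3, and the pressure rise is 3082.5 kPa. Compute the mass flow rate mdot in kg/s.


mdot = P_pump * rho * eta / dP
mdot = 85.076 * 1013.3 * 0.79355 / 3082.5
mdot = 22.193 kg/s


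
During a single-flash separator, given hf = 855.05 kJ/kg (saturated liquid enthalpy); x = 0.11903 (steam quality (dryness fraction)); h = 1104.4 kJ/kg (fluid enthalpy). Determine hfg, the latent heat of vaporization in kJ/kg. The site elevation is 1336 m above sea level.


hfg = (h - hf) / x
hfg = (1104.4 - 855.05) / 0.11903
hfg = 2094.9 kJ/kg


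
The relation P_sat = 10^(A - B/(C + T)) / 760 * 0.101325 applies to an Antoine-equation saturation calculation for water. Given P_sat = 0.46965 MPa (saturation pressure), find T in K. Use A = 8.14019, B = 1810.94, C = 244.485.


T = B / (A - log10(P_sat * 760 / 0.101325)) - C
T = 1810.94 / (8.14019 - log10(0.46965 * 760 / 0.101325)) - 244.485
T = 149.7702 deg C
Convert to K: 149.7702 + 273.15 = 422.92 K
T = 422.92 K
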